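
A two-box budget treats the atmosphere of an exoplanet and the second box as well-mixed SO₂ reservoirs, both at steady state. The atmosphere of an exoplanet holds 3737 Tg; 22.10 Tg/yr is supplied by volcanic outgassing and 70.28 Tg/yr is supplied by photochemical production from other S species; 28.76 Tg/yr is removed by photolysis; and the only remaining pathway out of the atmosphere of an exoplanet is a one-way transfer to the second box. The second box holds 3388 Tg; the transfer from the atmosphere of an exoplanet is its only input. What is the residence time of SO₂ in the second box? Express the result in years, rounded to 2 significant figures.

Balance the atmosphere of an exoplanet: ΣF_in = 22.10 + 70.28 = 92.380 Tg/yr.
Transfer to the second box = ΣF_in − (28.76) = 63.620 Tg/yr.
At steady state the output of the second box equals its input, 63.620 Tg/yr.
τ = M / F = 3388 / 63.620 = 53.25 yr.

53 yr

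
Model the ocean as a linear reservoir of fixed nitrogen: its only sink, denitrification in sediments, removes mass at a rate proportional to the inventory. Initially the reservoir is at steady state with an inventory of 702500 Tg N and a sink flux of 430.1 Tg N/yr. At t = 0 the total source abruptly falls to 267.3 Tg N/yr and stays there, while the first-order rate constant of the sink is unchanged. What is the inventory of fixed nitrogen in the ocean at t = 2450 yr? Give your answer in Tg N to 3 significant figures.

The sink rate constant is k = F₀/M₀ = 430.1/702500 = 0.0006122 yr⁻¹.
Solving dM/dt = F₁ − kM with M(0) = M₀ gives M(t) = F₁/k + (M₀ − F₁/k)·e^(−kt).
F₁/k = 267.3/0.0006122 = 436590 Tg N; kt = 0.0006122 × 2450 = 1.500, e^(−kt) = 0.2231.
M(2450) = 436590 + (702500 − 436590) × 0.2231 = 436590 + 59330 = 495920 Tg N.

496000 Tg N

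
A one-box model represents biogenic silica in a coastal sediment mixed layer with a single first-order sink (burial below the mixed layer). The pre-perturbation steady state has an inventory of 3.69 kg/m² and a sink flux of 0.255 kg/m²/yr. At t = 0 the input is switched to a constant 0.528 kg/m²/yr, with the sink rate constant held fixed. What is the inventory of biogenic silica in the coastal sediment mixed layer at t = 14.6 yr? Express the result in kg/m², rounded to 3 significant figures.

The sink rate constant is k = F₀/M₀ = 0.255/3.69 = 0.06911 yr⁻¹.
Solving dM/dt = F₁ − kM with M(0) = M₀ gives M(t) = F₁/k + (M₀ − F₁/k)·e^(−kt).
F₁/k = 0.528/0.06911 = 7.6405 kg/m²; kt = 0.06911 × 14.6 = 1.009, e^(−kt) = 0.3646.
M(14.6) = 7.6405 + (3.69 − 7.6405) × 0.3646 = 7.6405 − 1.440 = 6.2001 kg/m².

6.20 kg/m²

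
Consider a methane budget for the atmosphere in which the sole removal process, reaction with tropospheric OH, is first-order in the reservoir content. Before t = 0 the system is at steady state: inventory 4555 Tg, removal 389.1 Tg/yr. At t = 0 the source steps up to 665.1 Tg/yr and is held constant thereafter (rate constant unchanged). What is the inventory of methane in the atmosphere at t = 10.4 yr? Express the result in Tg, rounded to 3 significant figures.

τ = M₀/F₀ = 4555/389.1 = 11.71 yr; rate constant k = 1/τ.
New steady state M_∞ = F₁/k = F₁·τ = 665.1 × 11.71 = 7786.0 Tg.
M(t) = M_∞ + (M₀ − M_∞)·e^(−t/τ); t/τ = 10.4/11.71 = 0.8884, so e^(−t/τ) = 0.4113.
M(t) = 7786.0 − 3231 × 0.4113 = 6457.0 Tg.

6460 Tg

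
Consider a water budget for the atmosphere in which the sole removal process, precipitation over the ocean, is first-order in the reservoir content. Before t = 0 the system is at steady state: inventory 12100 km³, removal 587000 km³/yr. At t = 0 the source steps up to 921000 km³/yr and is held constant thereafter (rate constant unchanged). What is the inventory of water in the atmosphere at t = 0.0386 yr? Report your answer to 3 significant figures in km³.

The sink rate constant is k = F₀/M₀ = 587000/12100 = 48.51 yr⁻¹.
Solving dM/dt = F₁ − kM with M(0) = M₀ gives M(t) = F₁/k + (M₀ − F₁/k)·e^(−kt).
F₁/k = 921000/48.51 = 18985 km³; kt = 48.51 × 0.0386 = 1.873, e^(−kt) = 0.1537.
M(0.0386) = 18985 + (12100 − 18985) × 0.1537 = 18985 − 1058 = 17926 km³.

17900 km³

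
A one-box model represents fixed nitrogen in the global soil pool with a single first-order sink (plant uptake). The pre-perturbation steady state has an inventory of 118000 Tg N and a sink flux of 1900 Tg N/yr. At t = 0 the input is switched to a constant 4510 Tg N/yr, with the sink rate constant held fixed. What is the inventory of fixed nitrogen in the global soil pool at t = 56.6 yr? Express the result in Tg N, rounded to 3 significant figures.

215000 Tg N

The sink rate constant is k = F₀/M₀ = 1900/118000 = 0.01610 yr⁻¹.
Solving dM/dt = F₁ − kM with M(0) = M₀ gives M(t) = F₁/k + (M₀ − F₁/k)·e^(−kt).
F₁/k = 4510/0.01610 = 280090 Tg N; kt = 0.01610 × 56.6 = 0.9114, e^(−kt) = 0.4020.
M(56.6) = 280090 + (118000 − 280090) × 0.4020 = 280090 − 65160 = 214940 Tg N.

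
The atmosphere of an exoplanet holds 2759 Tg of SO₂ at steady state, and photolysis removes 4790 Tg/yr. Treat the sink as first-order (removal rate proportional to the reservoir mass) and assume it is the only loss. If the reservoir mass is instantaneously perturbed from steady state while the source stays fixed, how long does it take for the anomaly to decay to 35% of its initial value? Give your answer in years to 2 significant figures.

For a linear reservoir the anomaly decays as exp(−t/τ) with τ = M/F = 2759/4790 = 0.5760 yr.
exp(−t/τ) = 0.35 ⇒ t = −τ ln(0.35) = 0.5760 × 1.050 = 0.6047 yr.

0.60 yr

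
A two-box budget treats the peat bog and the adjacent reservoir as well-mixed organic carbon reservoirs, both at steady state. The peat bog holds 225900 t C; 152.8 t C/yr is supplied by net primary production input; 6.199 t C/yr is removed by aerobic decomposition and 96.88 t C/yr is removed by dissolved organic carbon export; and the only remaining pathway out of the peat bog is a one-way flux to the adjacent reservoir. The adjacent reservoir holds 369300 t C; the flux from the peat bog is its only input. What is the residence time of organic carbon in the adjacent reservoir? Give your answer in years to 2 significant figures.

7400 yr

Balance the peat bog: ΣF_in = 152.80 t C/yr.
Flux to the adjacent reservoir = ΣF_in − (6.199 + 96.88) = 49.721 t C/yr.
At steady state the output of the adjacent reservoir equals its input, 49.721 t C/yr.
τ = M / F = 369300 / 49.721 = 7427 yr.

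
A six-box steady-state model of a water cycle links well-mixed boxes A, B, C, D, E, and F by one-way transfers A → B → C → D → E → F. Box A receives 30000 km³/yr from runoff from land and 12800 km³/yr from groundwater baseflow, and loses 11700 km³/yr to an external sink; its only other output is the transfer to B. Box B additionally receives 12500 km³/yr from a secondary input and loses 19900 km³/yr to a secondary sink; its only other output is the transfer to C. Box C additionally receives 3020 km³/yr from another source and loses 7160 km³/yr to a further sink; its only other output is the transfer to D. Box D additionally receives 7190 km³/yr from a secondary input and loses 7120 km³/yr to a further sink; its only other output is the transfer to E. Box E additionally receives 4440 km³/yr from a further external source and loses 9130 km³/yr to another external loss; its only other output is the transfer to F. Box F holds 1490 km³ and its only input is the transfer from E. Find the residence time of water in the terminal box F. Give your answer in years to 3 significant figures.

0.0997 yr

Box A: F(A→B) = (30000 + 12800) − 11700 = 31100 km³/yr.
Box B: F(B→C) = (31100 + 12500) − 19900 = 23700 km³/yr.
Box C: F(C→D) = (23700 + 3020) − 7160 = 19560 km³/yr.
Box D: F(D→E) = (19560 + 7190) − 7120 = 19630 km³/yr.
Box E: F(E→F) = (19630 + 4440) − 9130 = 14940 km³/yr.
Box F throughput = its input = 14940 km³/yr; τ = 1490 / 14940 = 0.09973 yr.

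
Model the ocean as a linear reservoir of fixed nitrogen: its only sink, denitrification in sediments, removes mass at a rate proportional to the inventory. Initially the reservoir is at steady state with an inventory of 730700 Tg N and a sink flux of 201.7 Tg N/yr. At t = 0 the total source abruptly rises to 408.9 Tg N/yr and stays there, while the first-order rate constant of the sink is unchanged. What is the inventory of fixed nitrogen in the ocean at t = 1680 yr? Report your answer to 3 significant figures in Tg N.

The sink rate constant is k = F₀/M₀ = 201.7/730700 = 0.0002760 yr⁻¹.
Solving dM/dt = F₁ − kM with M(0) = M₀ gives M(t) = F₁/k + (M₀ − F₁/k)·e^(−kt).
F₁/k = 408.9/0.0002760 = 1.4813×10^6 Tg N; kt = 0.0002760 × 1680 = 0.4637, e^(−kt) = 0.6289.
M(1680) = 1.4813×10^6 + (730700 − 1.4813×10^6) × 0.6289 = 1.4813×10^6 − 472100 = 1.0092×10^6 Tg N.

1.01×10^6 Tg N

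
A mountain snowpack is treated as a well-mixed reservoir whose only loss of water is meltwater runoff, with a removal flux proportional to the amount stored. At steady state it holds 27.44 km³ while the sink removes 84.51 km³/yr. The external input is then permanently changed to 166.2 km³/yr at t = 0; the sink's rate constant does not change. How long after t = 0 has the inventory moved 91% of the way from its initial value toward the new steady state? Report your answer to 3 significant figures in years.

0.782 yr

τ = M₀/F₀ = 27.44/84.51 = 0.3247 yr.
The remaining gap fraction is e^(−t/τ); 91% covered ⇒ e^(−t/τ) = 0.0900.
t = −τ ln(0.0900) = 0.3247 × 2.408 = 0.7818 yr.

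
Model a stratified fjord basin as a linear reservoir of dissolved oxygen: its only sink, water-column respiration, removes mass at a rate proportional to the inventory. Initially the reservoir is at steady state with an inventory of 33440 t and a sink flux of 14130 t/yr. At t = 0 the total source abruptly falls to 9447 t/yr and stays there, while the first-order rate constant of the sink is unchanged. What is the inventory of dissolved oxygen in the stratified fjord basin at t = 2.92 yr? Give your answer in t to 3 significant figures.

τ = M₀/F₀ = 33440/14130 = 2.367 yr; rate constant k = 1/τ.
New steady state M_∞ = F₁/k = F₁·τ = 9447 × 2.367 = 22357 t.
M(t) = M_∞ + (M₀ − M_∞)·e^(−t/τ); t/τ = 2.92/2.367 = 1.234, so e^(−t/τ) = 0.2912.
M(t) = 22357 + 11080 × 0.2912 = 25584 t.

25600 t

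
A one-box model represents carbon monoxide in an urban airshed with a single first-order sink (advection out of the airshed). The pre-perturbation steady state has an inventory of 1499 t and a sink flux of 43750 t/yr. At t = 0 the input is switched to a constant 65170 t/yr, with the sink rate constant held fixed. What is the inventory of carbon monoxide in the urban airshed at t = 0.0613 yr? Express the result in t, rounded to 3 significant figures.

τ = M₀/F₀ = 1499/43750 = 0.03426 yr; rate constant k = 1/τ.
New steady state M_∞ = F₁/k = F₁·τ = 65170 × 0.03426 = 2232.9 t.
M(t) = M_∞ + (M₀ − M_∞)·e^(−t/τ); t/τ = 0.0613/0.03426 = 1.789, so e^(−t/τ) = 0.1671.
M(t) = 2232.9 − 733.9 × 0.1671 = 2110.3 t.

2110 t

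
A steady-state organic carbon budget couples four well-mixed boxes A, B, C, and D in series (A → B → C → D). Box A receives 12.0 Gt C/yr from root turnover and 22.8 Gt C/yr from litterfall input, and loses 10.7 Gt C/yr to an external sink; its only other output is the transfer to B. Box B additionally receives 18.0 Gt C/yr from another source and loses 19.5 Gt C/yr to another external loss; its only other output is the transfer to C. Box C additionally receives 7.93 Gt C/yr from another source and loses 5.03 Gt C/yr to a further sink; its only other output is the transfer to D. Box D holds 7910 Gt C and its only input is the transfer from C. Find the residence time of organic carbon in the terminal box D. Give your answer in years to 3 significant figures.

Box A: F(A→B) = (12.0 + 22.8) − 10.7 = 24.100 Gt C/yr.
Box B: F(B→C) = (24.100 + 18.0) − 19.5 = 22.600 Gt C/yr.
Box C: F(C→D) = (22.600 + 7.93) − 5.03 = 25.500 Gt C/yr.
Box D throughput = its input = 25.500 Gt C/yr; τ = 7910 / 25.500 = 310.2 yr.

310 yr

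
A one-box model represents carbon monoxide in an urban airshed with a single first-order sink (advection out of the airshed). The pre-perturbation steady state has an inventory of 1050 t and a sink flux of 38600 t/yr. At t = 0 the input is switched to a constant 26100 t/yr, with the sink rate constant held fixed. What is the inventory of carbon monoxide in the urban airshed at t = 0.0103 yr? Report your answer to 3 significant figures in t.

τ = M₀/F₀ = 1050/38600 = 0.02720 yr; rate constant k = 1/τ.
New steady state M_∞ = F₁/k = F₁·τ = 26100 × 0.02720 = 709.97 t.
M(t) = M_∞ + (M₀ − M_∞)·e^(−t/τ); t/τ = 0.0103/0.02720 = 0.3786, so e^(−t/τ) = 0.6848.
M(t) = 709.97 + 340.0 × 0.6848 = 942.82 t.

943 t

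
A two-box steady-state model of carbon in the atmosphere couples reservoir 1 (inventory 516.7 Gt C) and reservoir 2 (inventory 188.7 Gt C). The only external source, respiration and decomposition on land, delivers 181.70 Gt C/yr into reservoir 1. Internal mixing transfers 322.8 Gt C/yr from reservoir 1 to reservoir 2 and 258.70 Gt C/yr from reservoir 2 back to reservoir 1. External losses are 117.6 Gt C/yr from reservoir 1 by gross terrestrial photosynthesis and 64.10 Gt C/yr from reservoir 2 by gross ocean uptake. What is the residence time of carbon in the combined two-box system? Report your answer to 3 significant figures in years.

Treat the two boxes together as one reservoir: the mixing fluxes between them are internal recycling, so τ = ΣM / Σ(external losses).
M_total = 516.7 + 188.7 = 705.40 Gt C.
ΣF_external_out = 117.6 + 64.10 = 181.70 Gt C/yr.
τ = M_total / ΣF_ext = 705.40 / 181.70 = 3.882 yr.

3.88 yr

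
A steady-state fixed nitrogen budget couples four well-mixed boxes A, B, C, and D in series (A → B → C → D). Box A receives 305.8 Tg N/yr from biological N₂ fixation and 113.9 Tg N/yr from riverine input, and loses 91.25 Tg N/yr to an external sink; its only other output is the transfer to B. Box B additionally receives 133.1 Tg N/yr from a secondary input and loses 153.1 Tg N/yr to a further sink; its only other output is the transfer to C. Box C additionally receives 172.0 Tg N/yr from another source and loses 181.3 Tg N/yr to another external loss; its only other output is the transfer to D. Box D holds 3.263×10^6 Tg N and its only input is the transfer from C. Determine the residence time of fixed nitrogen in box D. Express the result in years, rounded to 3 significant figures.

Box A: F(A→B) = (305.8 + 113.9) − 91.25 = 328.45 Tg N/yr.
Box B: F(B→C) = (328.45 + 133.1) − 153.1 = 308.45 Tg N/yr.
Box C: F(C→D) = (308.45 + 172.0) − 181.3 = 299.15 Tg N/yr.
Box D throughput = its input = 299.15 Tg N/yr; τ = 3.263×10^6 / 299.15 = 10910 yr.

10900 yr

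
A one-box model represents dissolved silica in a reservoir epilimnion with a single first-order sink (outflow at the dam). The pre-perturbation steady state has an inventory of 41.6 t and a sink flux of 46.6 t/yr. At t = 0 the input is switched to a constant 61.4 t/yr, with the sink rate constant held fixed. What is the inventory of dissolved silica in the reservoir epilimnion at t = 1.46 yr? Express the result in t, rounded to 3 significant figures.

52.2 t

The sink rate constant is k = F₀/M₀ = 46.6/41.6 = 1.120 yr⁻¹.
Solving dM/dt = F₁ − kM with M(0) = M₀ gives M(t) = F₁/k + (M₀ − F₁/k)·e^(−kt).
F₁/k = 61.4/1.120 = 54.812 t; kt = 1.120 × 1.46 = 1.635, e^(−kt) = 0.1949.
M(1.46) = 54.812 + (41.6 − 54.812) × 0.1949 = 54.812 − 2.574 = 52.238 t.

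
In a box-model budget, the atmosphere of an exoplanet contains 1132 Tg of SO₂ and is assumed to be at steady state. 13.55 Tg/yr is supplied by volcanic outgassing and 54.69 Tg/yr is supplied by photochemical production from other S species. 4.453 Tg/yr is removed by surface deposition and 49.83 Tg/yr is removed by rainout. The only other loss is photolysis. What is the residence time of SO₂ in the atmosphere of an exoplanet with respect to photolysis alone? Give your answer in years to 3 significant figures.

At steady state ΣF_in = ΣF_out.
ΣF_in = 13.55 + 54.69 = 68.240 Tg/yr.
Photolysis flux = ΣF_in − (4.453 + 49.83) = 68.240 − 54.28 = 13.96 Tg/yr.
τ = M / F = 1132 / 13.96 = 81.11 yr.

81.1 yr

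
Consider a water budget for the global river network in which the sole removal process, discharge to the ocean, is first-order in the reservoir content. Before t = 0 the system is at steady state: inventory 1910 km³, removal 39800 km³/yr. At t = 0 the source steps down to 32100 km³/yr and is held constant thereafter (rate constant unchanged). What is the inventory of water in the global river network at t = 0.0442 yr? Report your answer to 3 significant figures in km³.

Residence time τ = M₀/F₀ = 0.04799 yr. The eventual steady state is M_∞ = M₀·(F₁/F₀) = 1910 × 32100/39800 = 1540.5 km³.
The anomaly ΔM(t) = M(t) − M_∞ decays as ΔM₀·e^(−t/τ) with ΔM₀ = 1910 − 1540.5 = 369.5 km³.
At t = 0.0442 yr, e^(−t/τ) = e^(−0.9210) = 0.3981, so ΔM = 147.1 km³ and M = 1540.5 + 147.1 = 1687.6 km³.

1690 km³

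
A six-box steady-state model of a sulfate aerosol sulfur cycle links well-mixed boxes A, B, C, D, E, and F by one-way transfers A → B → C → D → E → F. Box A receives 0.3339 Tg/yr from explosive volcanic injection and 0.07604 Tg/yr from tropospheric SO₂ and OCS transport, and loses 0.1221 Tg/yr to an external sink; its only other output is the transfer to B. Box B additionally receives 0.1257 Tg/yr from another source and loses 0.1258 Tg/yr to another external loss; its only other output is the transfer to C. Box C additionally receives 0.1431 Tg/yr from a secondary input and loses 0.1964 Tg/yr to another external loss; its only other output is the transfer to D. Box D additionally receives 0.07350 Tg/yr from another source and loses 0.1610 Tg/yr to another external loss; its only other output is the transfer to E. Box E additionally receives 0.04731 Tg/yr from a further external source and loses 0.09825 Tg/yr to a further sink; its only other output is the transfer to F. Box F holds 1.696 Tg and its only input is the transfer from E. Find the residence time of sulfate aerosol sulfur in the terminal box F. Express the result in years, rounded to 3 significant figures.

Box A: F(A→B) = (0.3339 + 0.07604) − 0.1221 = 0.28784 Tg/yr.
Box B: F(B→C) = (0.28784 + 0.1257) − 0.1258 = 0.28774 Tg/yr.
Box C: F(C→D) = (0.28774 + 0.1431) − 0.1964 = 0.23444 Tg/yr.
Box D: F(D→E) = (0.23444 + 0.07350) − 0.1610 = 0.14694 Tg/yr.
Box E: F(E→F) = (0.14694 + 0.04731) − 0.09825 = 0.096000 Tg/yr.
Box F throughput = its input = 0.096000 Tg/yr; τ = 1.696 / 0.096000 = 17.67 yr.

17.7 yr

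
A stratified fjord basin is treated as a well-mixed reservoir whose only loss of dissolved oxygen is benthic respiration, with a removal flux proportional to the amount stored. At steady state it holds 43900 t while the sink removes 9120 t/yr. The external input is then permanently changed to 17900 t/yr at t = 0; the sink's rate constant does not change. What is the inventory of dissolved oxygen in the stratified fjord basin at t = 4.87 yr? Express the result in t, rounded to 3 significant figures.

70800 t

The sink rate constant is k = F₀/M₀ = 9120/43900 = 0.2077 yr⁻¹.
Solving dM/dt = F₁ − kM with M(0) = M₀ gives M(t) = F₁/k + (M₀ − F₁/k)·e^(−kt).
F₁/k = 17900/0.2077 = 86163 t; kt = 0.2077 × 4.87 = 1.012, e^(−kt) = 0.3636.
M(4.87) = 86163 + (43900 − 86163) × 0.3636 = 86163 − 15370 = 70797 t.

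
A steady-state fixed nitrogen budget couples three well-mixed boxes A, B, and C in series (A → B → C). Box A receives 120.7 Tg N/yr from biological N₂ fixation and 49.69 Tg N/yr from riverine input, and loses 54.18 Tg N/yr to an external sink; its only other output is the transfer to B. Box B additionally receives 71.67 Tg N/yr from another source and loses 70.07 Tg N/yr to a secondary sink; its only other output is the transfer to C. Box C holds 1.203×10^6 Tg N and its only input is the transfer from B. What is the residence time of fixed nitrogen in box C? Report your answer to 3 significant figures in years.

Box A: F(A→B) = (120.7 + 49.69) − 54.18 = 116.21 Tg N/yr.
Box B: F(B→C) = (116.21 + 71.67) − 70.07 = 117.81 Tg N/yr.
Box C throughput = its input = 117.81 Tg N/yr; τ = 1.203×10^6 / 117.81 = 10210 yr.

10200 yr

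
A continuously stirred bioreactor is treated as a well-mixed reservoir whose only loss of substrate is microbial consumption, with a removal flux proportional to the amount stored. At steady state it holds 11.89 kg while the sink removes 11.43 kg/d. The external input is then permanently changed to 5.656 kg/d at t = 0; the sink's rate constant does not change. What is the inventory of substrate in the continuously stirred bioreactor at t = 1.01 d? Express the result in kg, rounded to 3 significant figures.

8.16 kg

Residence time τ = M₀/F₀ = 1.040 d. The eventual steady state is M_∞ = M₀·(F₁/F₀) = 11.89 × 5.656/11.43 = 5.8836 kg.
The anomaly ΔM(t) = M(t) − M_∞ decays as ΔM₀·e^(−t/τ) with ΔM₀ = 11.89 − 5.8836 = 6.006 kg.
At t = 1.01 d, e^(−t/τ) = e^(−0.9709) = 0.3787, so ΔM = 2.275 kg and M = 5.8836 + 2.275 = 8.1584 kg.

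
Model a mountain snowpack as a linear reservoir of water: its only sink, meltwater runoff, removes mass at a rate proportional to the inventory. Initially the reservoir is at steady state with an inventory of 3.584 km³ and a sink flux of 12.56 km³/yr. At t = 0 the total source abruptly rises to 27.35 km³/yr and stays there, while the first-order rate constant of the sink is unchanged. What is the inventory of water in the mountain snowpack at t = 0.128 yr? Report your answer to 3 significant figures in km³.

5.11 km³

The sink rate constant is k = F₀/M₀ = 12.56/3.584 = 3.504 yr⁻¹.
Solving dM/dt = F₁ − kM with M(0) = M₀ gives M(t) = F₁/k + (M₀ − F₁/k)·e^(−kt).
F₁/k = 27.35/3.504 = 7.8043 km³; kt = 3.504 × 0.128 = 0.4486, e^(−kt) = 0.6385.
M(0.128) = 7.8043 + (3.584 − 7.8043) × 0.6385 = 7.8043 − 2.695 = 5.1095 km³.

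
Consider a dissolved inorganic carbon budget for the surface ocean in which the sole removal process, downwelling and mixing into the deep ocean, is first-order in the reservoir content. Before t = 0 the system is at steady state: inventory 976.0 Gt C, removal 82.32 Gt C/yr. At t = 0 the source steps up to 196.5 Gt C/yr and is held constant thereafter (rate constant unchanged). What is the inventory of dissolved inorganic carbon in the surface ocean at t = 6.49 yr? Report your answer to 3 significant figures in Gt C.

1550 Gt C

Residence time τ = M₀/F₀ = 11.86 yr. The eventual steady state is M_∞ = M₀·(F₁/F₀) = 976.0 × 196.5/82.32 = 2329.7 Gt C.
The anomaly ΔM(t) = M(t) − M_∞ decays as ΔM₀·e^(−t/τ) with ΔM₀ = 976.0 − 2329.7 = −1354 Gt C.
At t = 6.49 yr, e^(−t/τ) = e^(−0.5474) = 0.5785, so ΔM = −783.1 Gt C and M = 2329.7 − 783.1 = 1546.7 Gt C.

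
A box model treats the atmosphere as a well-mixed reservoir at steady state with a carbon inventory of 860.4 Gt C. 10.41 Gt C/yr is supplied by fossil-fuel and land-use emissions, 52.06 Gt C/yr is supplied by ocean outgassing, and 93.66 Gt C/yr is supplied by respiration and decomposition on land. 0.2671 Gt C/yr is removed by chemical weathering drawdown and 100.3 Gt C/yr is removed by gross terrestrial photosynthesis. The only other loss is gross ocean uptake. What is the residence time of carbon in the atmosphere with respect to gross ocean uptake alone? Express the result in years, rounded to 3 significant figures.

At steady state ΣF_in = ΣF_out.
ΣF_in = 10.41 + 52.06 + 93.66 = 156.13 Gt C/yr.
Gross ocean uptake flux = ΣF_in − (0.2671 + 100.3) = 156.13 − 100.6 = 55.56 Gt C/yr.
τ = M / F = 860.4 / 55.56 = 15.49 yr.

15.5 yr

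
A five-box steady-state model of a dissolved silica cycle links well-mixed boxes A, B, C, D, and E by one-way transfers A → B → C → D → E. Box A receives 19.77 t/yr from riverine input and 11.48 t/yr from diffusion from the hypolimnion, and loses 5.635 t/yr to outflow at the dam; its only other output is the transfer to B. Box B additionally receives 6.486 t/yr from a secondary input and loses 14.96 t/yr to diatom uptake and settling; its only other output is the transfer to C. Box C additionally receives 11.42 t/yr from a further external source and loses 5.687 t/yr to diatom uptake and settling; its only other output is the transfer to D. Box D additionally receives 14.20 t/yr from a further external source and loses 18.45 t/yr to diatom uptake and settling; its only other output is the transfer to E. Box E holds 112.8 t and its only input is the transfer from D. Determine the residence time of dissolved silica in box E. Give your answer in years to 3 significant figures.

Box A: F(A→B) = (19.77 + 11.48) − 5.635 = 25.615 t/yr.
Box B: F(B→C) = (25.615 + 6.486) − 14.96 = 17.141 t/yr.
Box C: F(C→D) = (17.141 + 11.42) − 5.687 = 22.874 t/yr.
Box D: F(D→E) = (22.874 + 14.20) − 18.45 = 18.624 t/yr.
Box E throughput = its input = 18.624 t/yr; τ = 112.8 / 18.624 = 6.057 yr.

6.06 yr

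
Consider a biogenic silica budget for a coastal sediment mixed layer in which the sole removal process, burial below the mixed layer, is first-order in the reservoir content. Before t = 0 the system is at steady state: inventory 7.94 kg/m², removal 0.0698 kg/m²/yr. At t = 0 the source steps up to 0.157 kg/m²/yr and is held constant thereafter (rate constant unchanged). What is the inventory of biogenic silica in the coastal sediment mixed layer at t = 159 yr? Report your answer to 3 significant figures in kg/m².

15.4 kg/m²

The sink rate constant is k = F₀/M₀ = 0.0698/7.94 = 0.008791 yr⁻¹.
Solving dM/dt = F₁ − kM with M(0) = M₀ gives M(t) = F₁/k + (M₀ − F₁/k)·e^(−kt).
F₁/k = 0.157/0.008791 = 17.859 kg/m²; kt = 0.008791 × 159 = 1.398, e^(−kt) = 0.2472.
M(159) = 17.859 + (7.94 − 17.859) × 0.2472 = 17.859 − 2.452 = 15.408 kg/m².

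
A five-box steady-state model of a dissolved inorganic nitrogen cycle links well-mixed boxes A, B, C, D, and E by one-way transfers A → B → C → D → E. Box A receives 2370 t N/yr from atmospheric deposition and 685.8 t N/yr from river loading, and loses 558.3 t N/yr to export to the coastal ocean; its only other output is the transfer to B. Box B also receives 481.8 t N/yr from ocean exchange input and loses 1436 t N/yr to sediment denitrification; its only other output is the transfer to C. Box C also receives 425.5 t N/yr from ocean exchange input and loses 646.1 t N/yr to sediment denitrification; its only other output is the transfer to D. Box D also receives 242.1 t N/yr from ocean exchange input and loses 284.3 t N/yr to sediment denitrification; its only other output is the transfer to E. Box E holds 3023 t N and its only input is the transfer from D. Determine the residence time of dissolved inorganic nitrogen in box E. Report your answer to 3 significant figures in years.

2.36 yr

Box A: F(A→B) = (2370 + 685.8) − 558.3 = 2497.5 t N/yr.
Box B: F(B→C) = (2497.5 + 481.8) − 1436 = 1543.3 t N/yr.
Box C: F(C→D) = (1543.3 + 425.5) − 646.1 = 1322.7 t N/yr.
Box D: F(D→E) = (1322.7 + 242.1) − 284.3 = 1280.5 t N/yr.
Box E throughput = its input = 1280.5 t N/yr; τ = 3023 / 1280.5 = 2.361 yr.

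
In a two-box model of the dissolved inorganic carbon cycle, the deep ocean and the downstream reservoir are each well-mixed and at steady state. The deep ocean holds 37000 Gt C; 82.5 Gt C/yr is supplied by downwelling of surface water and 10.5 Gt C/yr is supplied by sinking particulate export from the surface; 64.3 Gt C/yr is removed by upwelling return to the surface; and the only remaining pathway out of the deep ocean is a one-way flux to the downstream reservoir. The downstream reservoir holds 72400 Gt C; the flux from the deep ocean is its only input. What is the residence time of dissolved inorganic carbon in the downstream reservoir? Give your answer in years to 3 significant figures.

2520 yr

Balance the deep ocean: ΣF_in = 82.5 + 10.5 = 93.000 Gt C/yr.
Flux to the downstream reservoir = ΣF_in − (64.3) = 28.700 Gt C/yr.
At steady state the output of the downstream reservoir equals its input, 28.700 Gt C/yr.
τ = M / F = 72400 / 28.700 = 2523 yr.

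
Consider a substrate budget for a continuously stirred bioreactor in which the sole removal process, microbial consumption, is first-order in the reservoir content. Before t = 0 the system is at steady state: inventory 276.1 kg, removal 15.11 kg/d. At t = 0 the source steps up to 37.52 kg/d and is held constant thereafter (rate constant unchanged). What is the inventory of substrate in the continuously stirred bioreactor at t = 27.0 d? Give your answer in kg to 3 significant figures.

Residence time τ = M₀/F₀ = 18.27 d. The eventual steady state is M_∞ = M₀·(F₁/F₀) = 276.1 × 37.52/15.11 = 685.59 kg.
The anomaly ΔM(t) = M(t) − M_∞ decays as ΔM₀·e^(−t/τ) with ΔM₀ = 276.1 − 685.59 = −409.5 kg.
At t = 27.0 d, e^(−t/τ) = e^(−1.478) = 0.2282, so ΔM = −93.44 kg and M = 685.59 − 93.44 = 592.15 kg.

592 kg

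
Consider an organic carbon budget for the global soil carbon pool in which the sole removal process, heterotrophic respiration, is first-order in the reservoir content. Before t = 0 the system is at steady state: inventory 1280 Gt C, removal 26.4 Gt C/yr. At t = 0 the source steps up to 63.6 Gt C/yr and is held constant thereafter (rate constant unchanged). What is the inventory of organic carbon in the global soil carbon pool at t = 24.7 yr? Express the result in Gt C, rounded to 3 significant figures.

Residence time τ = M₀/F₀ = 48.48 yr. The eventual steady state is M_∞ = M₀·(F₁/F₀) = 1280 × 63.6/26.4 = 3083.6 Gt C.
The anomaly ΔM(t) = M(t) − M_∞ decays as ΔM₀·e^(−t/τ) with ΔM₀ = 1280 − 3083.6 = −1804 Gt C.
At t = 24.7 yr, e^(−t/τ) = e^(−0.5094) = 0.6008, so ΔM = −1084 Gt C and M = 3083.6 − 1084 = 2000.0 Gt C.

2000 Gt C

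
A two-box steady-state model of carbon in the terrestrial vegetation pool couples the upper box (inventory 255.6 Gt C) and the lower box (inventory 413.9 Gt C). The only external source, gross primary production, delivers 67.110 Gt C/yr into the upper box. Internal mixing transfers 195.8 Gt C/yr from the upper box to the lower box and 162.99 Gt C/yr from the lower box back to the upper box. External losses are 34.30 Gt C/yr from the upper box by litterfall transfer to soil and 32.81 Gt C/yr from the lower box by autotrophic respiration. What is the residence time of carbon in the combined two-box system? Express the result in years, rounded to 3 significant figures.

9.98 yr

Residence time in the combined system uses the total inventory and the total *external* removal — internal exchanges between the two boxes cancel.
M_total = 255.6 + 413.9 = 669.50 Gt C.
ΣF_external_out = 34.30 + 32.81 = 67.110 Gt C/yr.
τ = M_total / ΣF_ext = 669.50 / 67.110 = 9.976 yr.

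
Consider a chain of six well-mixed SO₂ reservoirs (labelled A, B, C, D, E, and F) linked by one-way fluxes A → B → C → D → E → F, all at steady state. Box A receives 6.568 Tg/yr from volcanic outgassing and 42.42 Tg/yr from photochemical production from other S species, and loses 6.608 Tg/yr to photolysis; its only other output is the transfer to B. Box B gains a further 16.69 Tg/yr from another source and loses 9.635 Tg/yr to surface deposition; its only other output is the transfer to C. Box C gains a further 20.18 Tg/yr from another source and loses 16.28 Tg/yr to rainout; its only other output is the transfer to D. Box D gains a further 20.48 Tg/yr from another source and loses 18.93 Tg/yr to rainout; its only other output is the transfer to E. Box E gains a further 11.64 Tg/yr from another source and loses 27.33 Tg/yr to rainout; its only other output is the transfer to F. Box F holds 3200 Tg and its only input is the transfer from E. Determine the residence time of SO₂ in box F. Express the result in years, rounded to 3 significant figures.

81.6 yr

Box A: F(A→B) = (6.568 + 42.42) − 6.608 = 42.380 Tg/yr.
Box B: F(B→C) = (42.380 + 16.69) − 9.635 = 49.435 Tg/yr.
Box C: F(C→D) = (49.435 + 20.18) − 16.28 = 53.335 Tg/yr.
Box D: F(D→E) = (53.335 + 20.48) − 18.93 = 54.885 Tg/yr.
Box E: F(E→F) = (54.885 + 11.64) − 27.33 = 39.195 Tg/yr.
Box F throughput = its input = 39.195 Tg/yr; τ = 3200 / 39.195 = 81.64 yr.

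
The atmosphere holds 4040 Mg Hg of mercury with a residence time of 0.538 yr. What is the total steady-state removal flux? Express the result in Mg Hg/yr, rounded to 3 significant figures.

7510 Mg Hg/yr

F = M / τ = 4040 / 0.538 = 7509 Mg Hg/yr.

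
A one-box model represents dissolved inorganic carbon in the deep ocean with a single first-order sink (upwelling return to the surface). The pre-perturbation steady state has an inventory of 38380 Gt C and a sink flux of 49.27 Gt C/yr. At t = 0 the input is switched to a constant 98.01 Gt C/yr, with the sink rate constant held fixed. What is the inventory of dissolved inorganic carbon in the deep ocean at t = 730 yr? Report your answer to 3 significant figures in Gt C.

The sink rate constant is k = F₀/M₀ = 49.27/38380 = 0.001284 yr⁻¹.
Solving dM/dt = F₁ − kM with M(0) = M₀ gives M(t) = F₁/k + (M₀ − F₁/k)·e^(−kt).
F₁/k = 98.01/0.001284 = 76347 Gt C; kt = 0.001284 × 730 = 0.9371, e^(−kt) = 0.3918.
M(730) = 76347 + (38380 − 76347) × 0.3918 = 76347 − 14870 = 61474 Gt C.

61500 Gt C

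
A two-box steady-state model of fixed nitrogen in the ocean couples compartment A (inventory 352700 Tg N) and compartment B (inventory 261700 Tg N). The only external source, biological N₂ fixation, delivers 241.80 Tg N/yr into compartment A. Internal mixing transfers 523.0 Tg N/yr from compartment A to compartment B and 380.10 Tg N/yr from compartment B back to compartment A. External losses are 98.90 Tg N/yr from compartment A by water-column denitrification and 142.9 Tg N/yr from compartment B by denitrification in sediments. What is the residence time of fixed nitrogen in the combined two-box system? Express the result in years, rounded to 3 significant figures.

2540 yr

Residence time in the combined system uses the total inventory and the total *external* removal — internal exchanges between the two boxes cancel.
M_total = 352700 + 261700 = 614400 Tg N.
ΣF_external_out = 98.90 + 142.9 = 241.80 Tg N/yr.
τ = M_total / ΣF_ext = 614400 / 241.80 = 2541 yr.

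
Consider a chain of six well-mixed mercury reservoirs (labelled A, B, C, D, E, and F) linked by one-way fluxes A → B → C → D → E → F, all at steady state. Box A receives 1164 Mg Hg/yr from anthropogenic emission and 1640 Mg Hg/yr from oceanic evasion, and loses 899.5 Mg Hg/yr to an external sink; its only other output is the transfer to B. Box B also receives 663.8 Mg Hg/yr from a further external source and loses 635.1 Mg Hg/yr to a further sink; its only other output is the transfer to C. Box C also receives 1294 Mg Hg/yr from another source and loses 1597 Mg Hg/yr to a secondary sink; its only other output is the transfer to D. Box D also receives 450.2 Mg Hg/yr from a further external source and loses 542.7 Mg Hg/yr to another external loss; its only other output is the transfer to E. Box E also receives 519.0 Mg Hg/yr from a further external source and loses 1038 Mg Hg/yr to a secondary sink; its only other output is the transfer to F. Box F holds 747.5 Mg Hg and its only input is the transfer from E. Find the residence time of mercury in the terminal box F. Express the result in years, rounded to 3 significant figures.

0.734 yr

Box A: F(A→B) = (1164 + 1640) − 899.5 = 1904.5 Mg Hg/yr.
Box B: F(B→C) = (1904.5 + 663.8) − 635.1 = 1933.2 Mg Hg/yr.
Box C: F(C→D) = (1933.2 + 1294) − 1597 = 1630.2 Mg Hg/yr.
Box D: F(D→E) = (1630.2 + 450.2) − 542.7 = 1537.7 Mg Hg/yr.
Box E: F(E→F) = (1537.7 + 519.0) − 1038 = 1018.7 Mg Hg/yr.
Box F throughput = its input = 1018.7 Mg Hg/yr; τ = 747.5 / 1018.7 = 0.7338 yr.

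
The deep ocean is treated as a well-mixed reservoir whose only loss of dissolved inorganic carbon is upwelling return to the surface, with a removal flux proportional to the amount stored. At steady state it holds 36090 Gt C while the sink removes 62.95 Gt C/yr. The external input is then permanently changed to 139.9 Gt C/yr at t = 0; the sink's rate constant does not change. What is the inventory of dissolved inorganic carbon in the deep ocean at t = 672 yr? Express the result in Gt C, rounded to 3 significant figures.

66500 Gt C

τ = M₀/F₀ = 36090/62.95 = 573.3 yr; rate constant k = 1/τ.
New steady state M_∞ = F₁/k = F₁·τ = 139.9 × 573.3 = 80206 Gt C.
M(t) = M_∞ + (M₀ − M_∞)·e^(−t/τ); t/τ = 672/573.3 = 1.172, so e^(−t/τ) = 0.3097.
M(t) = 80206 − 44120 × 0.3097 = 66543 Gt C.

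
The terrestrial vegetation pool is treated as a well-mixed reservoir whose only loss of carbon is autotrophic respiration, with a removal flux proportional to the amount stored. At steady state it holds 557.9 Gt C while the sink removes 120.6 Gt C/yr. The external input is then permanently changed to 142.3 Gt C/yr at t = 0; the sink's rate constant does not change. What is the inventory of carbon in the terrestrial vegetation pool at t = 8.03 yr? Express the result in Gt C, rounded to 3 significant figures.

641 Gt C

Residence time τ = M₀/F₀ = 4.626 yr. The eventual steady state is M_∞ = M₀·(F₁/F₀) = 557.9 × 142.3/120.6 = 658.28 Gt C.
The anomaly ΔM(t) = M(t) − M_∞ decays as ΔM₀·e^(−t/τ) with ΔM₀ = 557.9 − 658.28 = −100.4 Gt C.
At t = 8.03 yr, e^(−t/τ) = e^(−1.736) = 0.1763, so ΔM = −17.69 Gt C and M = 658.28 − 17.69 = 640.59 Gt C.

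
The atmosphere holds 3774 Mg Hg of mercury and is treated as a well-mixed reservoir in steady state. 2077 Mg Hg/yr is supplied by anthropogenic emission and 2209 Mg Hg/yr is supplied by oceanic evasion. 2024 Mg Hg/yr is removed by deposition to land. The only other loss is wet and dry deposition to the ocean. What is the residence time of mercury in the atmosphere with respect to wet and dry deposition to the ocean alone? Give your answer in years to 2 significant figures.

1.7 yr

At steady state ΣF_in = ΣF_out.
ΣF_in = 2077 + 2209 = 4286.0 Mg Hg/yr.
Wet and dry deposition to the ocean flux = ΣF_in − (2024) = 4286.0 − 2024 = 2262 Mg Hg/yr.
τ = M / F = 3774 / 2262 = 1.668 yr.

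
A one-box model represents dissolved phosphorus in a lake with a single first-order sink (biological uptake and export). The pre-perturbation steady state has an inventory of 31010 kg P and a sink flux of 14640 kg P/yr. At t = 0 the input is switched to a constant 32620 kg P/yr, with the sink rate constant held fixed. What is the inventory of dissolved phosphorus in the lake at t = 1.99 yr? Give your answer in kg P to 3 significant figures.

The sink rate constant is k = F₀/M₀ = 14640/31010 = 0.4721 yr⁻¹.
Solving dM/dt = F₁ − kM with M(0) = M₀ gives M(t) = F₁/k + (M₀ − F₁/k)·e^(−kt).
F₁/k = 32620/0.4721 = 69095 kg P; kt = 0.4721 × 1.99 = 0.9395, e^(−kt) = 0.3908.
M(1.99) = 69095 + (31010 − 69095) × 0.3908 = 69095 − 14880 = 54210 kg P.

54200 kg P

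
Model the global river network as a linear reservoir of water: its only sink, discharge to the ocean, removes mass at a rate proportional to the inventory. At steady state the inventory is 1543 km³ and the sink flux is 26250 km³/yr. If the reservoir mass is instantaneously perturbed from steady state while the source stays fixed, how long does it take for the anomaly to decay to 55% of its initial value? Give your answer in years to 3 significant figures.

For a linear reservoir the anomaly decays as exp(−t/τ) with τ = M/F = 1543/26250 = 0.05878 yr.
exp(−t/τ) = 0.55 ⇒ t = −τ ln(0.55) = 0.05878 × 0.5978 = 0.03514 yr.

0.0351 yr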